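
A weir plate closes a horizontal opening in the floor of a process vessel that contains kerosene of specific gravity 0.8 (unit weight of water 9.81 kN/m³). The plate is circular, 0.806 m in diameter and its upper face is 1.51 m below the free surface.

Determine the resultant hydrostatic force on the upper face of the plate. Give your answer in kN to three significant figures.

F ≈ 6.05 kN

γ = 0.8 × 9.81 = 7.848 kN/m³.
The plate is horizontal, so pressure is uniform at p = γ·h = 7.848 × 1.51 = 11.8505 kN/m².
A = π(0.403)² = 0.510223 m².
F = p·A = 11.8505 × 0.510223 = 6.0464 kN.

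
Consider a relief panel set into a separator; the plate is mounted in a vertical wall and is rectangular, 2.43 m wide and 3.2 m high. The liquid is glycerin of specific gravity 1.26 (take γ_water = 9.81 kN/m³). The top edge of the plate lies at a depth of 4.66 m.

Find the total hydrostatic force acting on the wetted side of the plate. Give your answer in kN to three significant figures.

F ≈ 602 kN

γ = 1.26 × 9.81 = 12.3606 kN/m³.
The centroid lies 3.2/2 = 1.6 m below the top edge, so the centroid depth is h_c = 4.66 + 1.6 = 6.26 m.
A = 2.43 × 3.2 = 7.776 m².
Resultant F = γ·h_c·A = 12.3606 × 6.26 × 7.776 = 601.686 kN.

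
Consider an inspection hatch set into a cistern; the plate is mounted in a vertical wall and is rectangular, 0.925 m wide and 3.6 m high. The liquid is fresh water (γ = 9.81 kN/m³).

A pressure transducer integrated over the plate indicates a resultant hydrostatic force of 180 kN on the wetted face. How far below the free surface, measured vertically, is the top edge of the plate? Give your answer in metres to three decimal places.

γ = 9.81 kN/m³.
A = 0.925 × 3.6 = 3.33 m².
From F = γ·h_c·A, the centroid depth is h_c = 180/(9.81 × 3.33) = 5.5101 m.
The centroid lies 3.6/2 = 1.8 m below the top edge, so the top edge sits at h_top = 5.5101 − 1.8 = 3.7101 m below the surface.

d_top ≈ 3.710 m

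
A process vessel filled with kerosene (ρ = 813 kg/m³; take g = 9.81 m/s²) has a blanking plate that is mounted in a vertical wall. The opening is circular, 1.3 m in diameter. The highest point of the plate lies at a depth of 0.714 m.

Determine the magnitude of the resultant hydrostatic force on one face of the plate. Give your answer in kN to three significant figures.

γ = ρg = 813 × 9.81 / 1000 = 7.97553 kN/m³.
The centroid is at the centre, 0.65 m below the top of the plate, so the centroid depth is h_c = 0.714 + 0.65 = 1.364 m.
A = π(0.65)² = 1.32732 m².
Resultant F = γ·h_c·A = 7.97553 × 1.364 × 1.32732 = 14.4394 kN.

F ≈ 14.4 kN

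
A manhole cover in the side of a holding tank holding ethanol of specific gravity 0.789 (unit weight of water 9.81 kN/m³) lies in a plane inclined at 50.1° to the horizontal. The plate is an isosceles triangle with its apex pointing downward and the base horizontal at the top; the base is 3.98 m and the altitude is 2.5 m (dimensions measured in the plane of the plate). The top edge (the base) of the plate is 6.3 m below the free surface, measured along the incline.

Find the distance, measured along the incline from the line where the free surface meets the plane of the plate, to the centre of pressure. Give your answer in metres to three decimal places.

γ = 0.789 × 9.81 = 7.74009 kN/m³.
Let θ = 50.1° be the plate's angle to the horizontal; measure y along the incline from where the plane meets the free surface. Vertical depth h = y·sinθ with sinθ = 0.767165.
With the apex down, the centroid sits h/3 = 2.5/3 = 0.833333 m below the base (the top edge), so y_c = 6.3 + 0.833333 = 7.13333 m and h_c = 7.13333 × 0.767165 = 5.47244 m.
A = ½ × 3.98 × 2.5 = 4.975 m².
Resultant F = γ·h_c·A = 7.74009 × 5.47244 × 4.975 = 210.727 kN.
I_c = b·h³/36 = 3.98 × 2.5³/36 = 1.72743 m⁴.
Centre of pressure: y_p = y_c + I_c/(y_c·A) = 7.13333 + 1.72743/(7.13333 × 4.975) = 7.13333 + 0.048676 = 7.18201 m along the plane.

y_p = 7.182 m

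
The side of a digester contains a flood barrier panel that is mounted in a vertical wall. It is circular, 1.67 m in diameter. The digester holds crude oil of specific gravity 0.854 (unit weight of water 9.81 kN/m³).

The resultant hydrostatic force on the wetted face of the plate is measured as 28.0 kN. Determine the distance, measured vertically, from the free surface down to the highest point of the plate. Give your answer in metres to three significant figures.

d_top ≈ 0.691 m

γ = 0.854 × 9.81 = 8.37774 kN/m³.
A = π(0.835)² = 2.1904 m².
From F = γ·h_c·A, the centroid depth is h_c = 28.0/(8.37774 × 2.1904) = 1.52584 m.
The centroid is at the centre, 0.835 m below the top of the plate, so the highest point sits at h_top = 1.52584 − 0.835 = 0.69084 m below the surface.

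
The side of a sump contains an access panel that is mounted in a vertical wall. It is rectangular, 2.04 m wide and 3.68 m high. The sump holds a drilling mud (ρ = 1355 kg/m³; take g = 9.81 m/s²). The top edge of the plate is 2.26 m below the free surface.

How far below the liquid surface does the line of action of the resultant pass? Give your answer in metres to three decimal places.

γ = ρg = 1355 × 9.81 / 1000 = 13.29255 kN/m³.
The centroid lies 3.68/2 = 1.84 m below the top edge, so the centroid depth is h_c = 2.26 + 1.84 = 4.1 m.
A = 2.04 × 3.68 = 7.5072 m².
Resultant F = γ·h_c·A = 13.29255 × 4.1 × 7.5072 = 409.138 kN.
I_c = b·h³/12 = 2.04 × 3.68³/12 = 8.47213 m⁴.
Centre of pressure: y_p = y_c + I_c/(y_c·A) = 4.1 + 8.47213/(4.1 × 7.5072) = 4.1 + 0.275252 = 4.37525 m along the plane.

h_p = 4.375 m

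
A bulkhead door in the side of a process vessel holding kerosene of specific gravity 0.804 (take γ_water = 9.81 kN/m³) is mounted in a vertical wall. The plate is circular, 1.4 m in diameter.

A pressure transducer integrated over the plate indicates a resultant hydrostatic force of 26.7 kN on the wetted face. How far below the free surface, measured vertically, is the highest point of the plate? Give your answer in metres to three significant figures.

d_top ≈ 1.50 m

γ = 0.804 × 9.81 = 7.88724 kN/m³.
A = π(0.7)² = 1.53938 m².
From F = γ·h_c·A, the centroid depth is h_c = 26.7/(7.88724 × 1.53938) = 2.19908 m.
The centroid is at the centre, 0.7 m below the top of the plate, so the highest point sits at h_top = 2.19908 − 0.7 = 1.49908 m below the surface.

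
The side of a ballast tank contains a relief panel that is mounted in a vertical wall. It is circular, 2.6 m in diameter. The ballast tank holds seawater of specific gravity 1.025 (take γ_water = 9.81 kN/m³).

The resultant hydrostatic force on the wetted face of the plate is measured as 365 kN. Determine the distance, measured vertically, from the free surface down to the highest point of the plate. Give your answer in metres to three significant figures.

d_top ≈ 5.54 m

γ = 1.025 × 9.81 = 10.05525 kN/m³.
A = π(1.3)² = 5.30929 m².
From F = γ·h_c·A, the centroid depth is h_c = 365/(10.05525 × 5.30929) = 6.83697 m.
The centroid is at the centre, 1.3 m below the top of the plate, so the highest point sits at h_top = 6.83697 − 1.3 = 5.53697 m below the surface.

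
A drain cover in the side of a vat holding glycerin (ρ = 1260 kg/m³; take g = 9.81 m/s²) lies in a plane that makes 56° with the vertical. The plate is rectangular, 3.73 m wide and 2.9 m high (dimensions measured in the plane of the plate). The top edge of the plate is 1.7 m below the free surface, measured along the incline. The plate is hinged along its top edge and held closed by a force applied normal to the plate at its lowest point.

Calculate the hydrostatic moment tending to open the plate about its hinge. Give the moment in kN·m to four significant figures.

γ = ρg = 1260 × 9.81 / 1000 = 12.3606 kN/m³.
The plate makes 56° with the vertical, i.e. θ = 90° − 56° = 34° to the horizontal. Measuring y along the incline from the free-surface line, vertical depth h = y·sinθ with sinθ = 0.559193.
The centroid lies 2.9/2 = 1.45 m below the top edge, so y_c = 1.7 + 1.45 = 3.15 m and h_c = 3.15 × 0.559193 = 1.76146 m.
A = 3.73 × 2.9 = 10.817 m².
Resultant F = γ·h_c·A = 12.3606 × 1.76146 × 10.817 = 235.515 kN.
I_c = b·h³/12 = 3.73 × 2.9³/12 = 7.58091 m⁴.
Centre of pressure: y_p = y_c + I_c/(y_c·A) = 3.15 + 7.58091/(3.15 × 10.817) = 3.15 + 0.222487 = 3.37249 m along the plane.
The resultant acts 1.45 + 0.222487 = 1.67249 m (along the plate) below the hinge at the top edge, so the moment about the hinge is M = F × 1.67249 = 235.515 × 1.67249 = 393.896 kN·m.

M ≈ 393.9 kN·m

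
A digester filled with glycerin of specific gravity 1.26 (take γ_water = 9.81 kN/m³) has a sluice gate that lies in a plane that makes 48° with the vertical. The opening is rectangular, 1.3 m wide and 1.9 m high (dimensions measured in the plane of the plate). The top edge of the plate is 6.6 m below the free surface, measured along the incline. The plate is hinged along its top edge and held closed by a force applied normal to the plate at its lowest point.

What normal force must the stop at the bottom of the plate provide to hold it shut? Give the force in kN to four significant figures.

P ≈ 80.35 kN

γ = 1.26 × 9.81 = 12.3606 kN/m³.
The plate makes 48° with the vertical, i.e. θ = 90° − 48° = 42° to the horizontal. Measuring y along the incline from the free-surface line, vertical depth h = y·sinθ with sinθ = 0.669131.
The centroid lies 1.9/2 = 0.95 m below the top edge, so y_c = 6.6 + 0.95 = 7.55 m and h_c = 7.55 × 0.669131 = 5.05194 m.
A = 1.3 × 1.9 = 2.47 m².
Resultant F = γ·h_c·A = 12.3606 × 5.05194 × 2.47 = 154.239 kN.
I_c = b·h³/12 = 1.3 × 1.9³/12 = 0.743058 m⁴.
Centre of pressure: y_p = y_c + I_c/(y_c·A) = 7.55 + 0.743058/(7.55 × 2.47) = 7.55 + 0.0398455 = 7.58985 m along the plane.
The resultant acts 0.95 + 0.0398455 = 0.989845 m (along the plate) below the hinge at the top edge, so the moment about the hinge is M = F × 0.989845 = 154.239 × 0.989845 = 152.673 kN·m.
A normal force at the bottom, 1.9 m from the hinge, must supply this moment: P = 152.673/1.9 = 80.3542 kN.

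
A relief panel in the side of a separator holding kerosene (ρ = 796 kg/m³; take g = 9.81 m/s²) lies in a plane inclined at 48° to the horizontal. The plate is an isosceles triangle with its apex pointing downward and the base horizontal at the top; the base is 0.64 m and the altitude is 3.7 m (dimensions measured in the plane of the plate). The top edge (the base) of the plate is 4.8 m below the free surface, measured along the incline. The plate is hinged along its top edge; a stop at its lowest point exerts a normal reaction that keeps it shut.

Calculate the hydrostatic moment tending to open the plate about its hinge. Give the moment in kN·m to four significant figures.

M ≈ 56.35 kN·m

γ = ρg = 796 × 9.81 / 1000 = 7.80876 kN/m³.
Let θ = 48° be the plate's angle to the horizontal; measure y along the incline from where the plane meets the free surface. Vertical depth h = y·sinθ with sinθ = 0.743145.
With the apex down, the centroid sits h/3 = 3.7/3 = 1.23333 m below the base (the top edge), so y_c = 4.8 + 1.23333 = 6.03333 m and h_c = 6.03333 × 0.743145 = 4.48364 m.
A = ½ × 0.64 × 3.7 = 1.184 m².
Resultant F = γ·h_c·A = 7.80876 × 4.48364 × 1.184 = 41.4538 kN.
I_c = b·h³/36 = 0.64 × 3.7³/36 = 0.900498 m⁴.
Centre of pressure: y_p = y_c + I_c/(y_c·A) = 6.03333 + 0.900498/(6.03333 × 1.184) = 6.03333 + 0.126059 = 6.15939 m along the plane.
The resultant acts 1.23333 + 0.126059 = 1.35939 m (along the plate) below the hinge at the top edge, so the moment about the hinge is M = F × 1.35939 = 41.4538 × 1.35939 = 56.3519 kN·m.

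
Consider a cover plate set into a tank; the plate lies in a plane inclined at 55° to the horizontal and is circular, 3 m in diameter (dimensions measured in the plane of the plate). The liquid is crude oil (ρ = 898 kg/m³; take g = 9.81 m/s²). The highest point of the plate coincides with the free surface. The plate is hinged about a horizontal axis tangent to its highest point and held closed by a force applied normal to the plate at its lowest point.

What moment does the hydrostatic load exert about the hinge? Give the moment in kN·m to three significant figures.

γ = ρg = 898 × 9.81 / 1000 = 8.80938 kN/m³.
Let θ = 55° be the plate's angle to the horizontal; measure y along the incline from where the plane meets the free surface. Vertical depth h = y·sinθ with sinθ = 0.819152.
The centroid is at the centre, 1.5 m below the top of the plate, so y_c = 1.5 m and h_c = 1.5 × 0.819152 = 1.22873 m.
A = π(1.5)² = 7.06858 m².
Resultant F = γ·h_c·A = 8.80938 × 1.22873 × 7.06858 = 76.5128 kN.
I_c = πr⁴/4 = π × 1.5⁴/4 = 3.97608 m⁴.
Centre of pressure: y_p = y_c + I_c/(y_c·A) = 1.5 + 3.97608/(1.5 × 7.06858) = 1.5 + 0.375 = 1.875 m along the plane.
The resultant acts 1.5 + 0.375 = 1.875 m (along the plate) below the hinge at the top edge, so the moment about the hinge is M = F × 1.875 = 76.5128 × 1.875 = 143.462 kN·m.

M ≈ 143 kN·m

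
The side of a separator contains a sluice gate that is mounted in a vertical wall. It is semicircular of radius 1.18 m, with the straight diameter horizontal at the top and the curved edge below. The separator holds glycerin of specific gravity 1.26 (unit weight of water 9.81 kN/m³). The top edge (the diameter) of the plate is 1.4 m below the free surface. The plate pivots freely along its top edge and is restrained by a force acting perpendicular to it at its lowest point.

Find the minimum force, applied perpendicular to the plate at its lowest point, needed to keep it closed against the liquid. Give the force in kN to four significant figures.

γ = 1.26 × 9.81 = 12.3606 kN/m³.
The centroid of a semicircle lies 4r/(3π) = 0.500808 m from the diameter, here below the top edge, so the centroid depth is h_c = 1.4 + 0.500808 = 1.90081 m.
A = πr²/2 = π × 1.18²/2 = 2.18718 m².
Resultant F = γ·h_c·A = 12.3606 × 1.90081 × 2.18718 = 51.3881 kN.
I_c = (π/8 − 8/(9π))·r⁴ = 0.109757 × 1.18⁴ = 0.212794 m⁴.
Centre of pressure: y_p = y_c + I_c/(y_c·A) = 1.90081 + 0.212794/(1.90081 × 2.18718) = 1.90081 + 0.0511842 = 1.95199 m along the plane.
The resultant acts 0.500808 + 0.0511842 = 0.551992 m (along the plate) below the hinge at the top edge, so the moment about the hinge is M = F × 0.551992 = 51.3881 × 0.551992 = 28.3658 kN·m.
A normal force at the bottom, 1.18 m from the hinge, must supply this moment: P = 28.3658/1.18 = 24.0388 kN.

P ≈ 24.04 kN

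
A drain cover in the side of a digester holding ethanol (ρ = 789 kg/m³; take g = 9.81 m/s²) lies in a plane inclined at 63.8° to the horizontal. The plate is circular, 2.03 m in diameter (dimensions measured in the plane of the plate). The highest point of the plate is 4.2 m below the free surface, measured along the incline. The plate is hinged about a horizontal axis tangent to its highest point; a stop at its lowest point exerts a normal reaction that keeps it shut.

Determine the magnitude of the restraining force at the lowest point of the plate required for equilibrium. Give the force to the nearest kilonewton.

P ≈ 61 kN

γ = ρg = 789 × 9.81 / 1000 = 7.74009 kN/m³.
Let θ = 63.8° be the plate's angle to the horizontal; measure y along the incline from where the plane meets the free surface. Vertical depth h = y·sinθ with sinθ = 0.897258.
The centroid is at the centre, 1.015 m below the top of the plate, so y_c = 4.2 + 1.015 = 5.215 m and h_c = 5.215 × 0.897258 = 4.6792 m.
A = π(1.015)² = 3.23655 m².
Resultant F = γ·h_c·A = 7.74009 × 4.6792 × 3.23655 = 117.22 kN.
I_c = πr⁴/4 = π × 1.015⁴/4 = 0.833593 m⁴.
Centre of pressure: y_p = y_c + I_c/(y_c·A) = 5.215 + 0.833593/(5.215 × 3.23655) = 5.215 + 0.0493875 = 5.26439 m along the plane.
The resultant acts 1.015 + 0.0493875 = 1.06439 m (along the plate) below the hinge at the top edge, so the moment about the hinge is M = F × 1.06439 = 117.22 × 1.06439 = 124.768 kN·m.
A normal force at the bottom, 2.03 m from the hinge, must supply this moment: P = 124.768/2.03 = 61.4621 kN.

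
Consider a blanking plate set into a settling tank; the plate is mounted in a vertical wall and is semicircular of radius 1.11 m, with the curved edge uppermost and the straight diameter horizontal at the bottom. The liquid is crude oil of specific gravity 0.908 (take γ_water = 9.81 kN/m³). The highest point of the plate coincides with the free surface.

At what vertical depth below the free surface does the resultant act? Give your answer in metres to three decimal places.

γ = 0.908 × 9.81 = 8.90748 kN/m³.
The centroid lies 4r/(3π) = 0.471099 m above the diameter, so r − 4r/(3π) = 1.11 − 0.471099 = 0.638901 m below the topmost point, so the centroid depth is h_c = 0.638901 m.
A = πr²/2 = π × 1.11²/2 = 1.93538 m².
Resultant F = γ·h_c·A = 8.90748 × 0.638901 × 1.93538 = 11.0142 kN.
I_c = (π/8 − 8/(9π))·r⁴ = 0.109757 × 1.11⁴ = 0.166619 m⁴.
Centre of pressure: y_p = y_c + I_c/(y_c·A) = 0.638901 + 0.166619/(0.638901 × 1.93538) = 0.638901 + 0.134749 = 0.77365 m along the plane.

h_p = 0.774 m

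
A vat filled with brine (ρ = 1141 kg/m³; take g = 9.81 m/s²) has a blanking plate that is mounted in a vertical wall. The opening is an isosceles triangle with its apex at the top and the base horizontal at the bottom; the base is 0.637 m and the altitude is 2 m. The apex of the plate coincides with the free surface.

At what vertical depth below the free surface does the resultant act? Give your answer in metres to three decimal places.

γ = ρg = 1141 × 9.81 / 1000 = 11.19321 kN/m³.
With the apex up, the centroid sits 2h/3 = 2 × 2/3 = 1.33333 m below the apex, so the centroid depth is h_c = 1.33333 m.
A = ½ × 0.637 × 2 = 0.637 m².
Resultant F = γ·h_c·A = 11.19321 × 1.33333 × 0.637 = 9.50674 kN.
I_c = b·h³/36 = 0.637 × 2³/36 = 0.141556 m⁴.
Centre of pressure: y_p = y_c + I_c/(y_c·A) = 1.33333 + 0.141556/(1.33333 × 0.637) = 1.33333 + 0.166668 = 1.5 m along the plane.

h_p = 1.500 m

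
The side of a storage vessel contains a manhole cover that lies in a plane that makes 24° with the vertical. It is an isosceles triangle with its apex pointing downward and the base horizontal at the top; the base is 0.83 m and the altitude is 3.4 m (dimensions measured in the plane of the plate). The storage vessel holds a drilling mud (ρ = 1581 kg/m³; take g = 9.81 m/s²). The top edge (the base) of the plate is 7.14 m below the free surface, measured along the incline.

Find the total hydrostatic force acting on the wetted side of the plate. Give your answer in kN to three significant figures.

F ≈ 165 kN

γ = ρg = 1581 × 9.81 / 1000 = 15.50961 kN/m³.
The plate makes 24° with the vertical, i.e. θ = 90° − 24° = 66° to the horizontal. Measuring y along the incline from the free-surface line, vertical depth h = y·sinθ with sinθ = 0.913545.
With the apex down, the centroid sits h/3 = 3.4/3 = 1.13333 m below the base (the top edge), so y_c = 7.14 + 1.13333 = 8.27333 m and h_c = 8.27333 × 0.913545 = 7.55806 m.
A = ½ × 0.83 × 3.4 = 1.411 m².
Resultant F = γ·h_c·A = 15.50961 × 7.55806 × 1.411 = 165.401 kN.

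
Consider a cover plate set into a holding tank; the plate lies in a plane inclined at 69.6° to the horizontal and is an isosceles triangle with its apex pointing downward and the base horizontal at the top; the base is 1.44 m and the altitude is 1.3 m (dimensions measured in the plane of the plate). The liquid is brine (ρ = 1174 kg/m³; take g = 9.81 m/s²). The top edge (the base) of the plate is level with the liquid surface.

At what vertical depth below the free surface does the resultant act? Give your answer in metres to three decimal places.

h_p = 0.609 m

γ = ρg = 1174 × 9.81 / 1000 = 11.51694 kN/m³.
Let θ = 69.6° be the plate's angle to the horizontal; measure y along the incline from where the plane meets the free surface. Vertical depth h = y·sinθ with sinθ = 0.937282.
With the apex down, the centroid sits h/3 = 1.3/3 = 0.433333 m below the base (the top edge), so y_c = 0.433333 m and h_c = 0.433333 × 0.937282 = 0.406155 m.
A = ½ × 1.44 × 1.3 = 0.936 m².
Resultant F = γ·h_c·A = 11.51694 × 0.406155 × 0.936 = 4.37829 kN.
I_c = b·h³/36 = 1.44 × 1.3³/36 = 0.08788 m⁴.
Centre of pressure: y_p = y_c + I_c/(y_c·A) = 0.433333 + 0.08788/(0.433333 × 0.936) = 0.433333 + 0.216667 = 0.65 m along the plane.
Vertically, h_p = y_p·sinθ = 0.65 × 0.937282 = 0.609233 m.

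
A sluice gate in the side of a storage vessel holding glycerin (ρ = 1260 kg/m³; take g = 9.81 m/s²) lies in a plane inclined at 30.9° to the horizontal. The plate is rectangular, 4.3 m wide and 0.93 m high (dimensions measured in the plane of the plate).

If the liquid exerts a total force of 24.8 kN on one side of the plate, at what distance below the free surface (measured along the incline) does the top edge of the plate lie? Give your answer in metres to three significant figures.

γ = ρg = 1260 × 9.81 / 1000 = 12.3606 kN/m³.
A = 4.3 × 0.93 = 3.999 m².
From F = γ·h_c·A, the centroid depth is h_c = 24.8/(12.3606 × 3.999) = 0.501719 m.
Let θ = 30.9° be the plate's angle to the horizontal; measure y along the incline from where the plane meets the free surface. Vertical depth h = y·sinθ with sinθ = 0.513541.
Along the incline, y_c = h_c/sinθ = 0.501719/0.513541 = 0.976979 m.
The centroid lies 0.93/2 = 0.465 m below the top edge, so the top edge sits at y_top = 0.976979 − 0.465 = 0.511979 m along the incline.

y_top ≈ 0.512 m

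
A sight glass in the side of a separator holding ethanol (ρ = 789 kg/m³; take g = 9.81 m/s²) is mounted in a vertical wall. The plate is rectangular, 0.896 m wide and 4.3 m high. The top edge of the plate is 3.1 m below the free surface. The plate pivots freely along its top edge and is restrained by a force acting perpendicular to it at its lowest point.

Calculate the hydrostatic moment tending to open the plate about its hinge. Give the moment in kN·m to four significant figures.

γ = ρg = 789 × 9.81 / 1000 = 7.74009 kN/m³.
The centroid lies 4.3/2 = 2.15 m below the top edge, so the centroid depth is h_c = 3.1 + 2.15 = 5.25 m.
A = 0.896 × 4.3 = 3.8528 m².
Resultant F = γ·h_c·A = 7.74009 × 5.25 × 3.8528 = 156.56 kN.
I_c = b·h³/12 = 0.896 × 4.3³/12 = 5.93652 m⁴.
Centre of pressure: y_p = y_c + I_c/(y_c·A) = 5.25 + 5.93652/(5.25 × 3.8528) = 5.25 + 0.293492 = 5.54349 m along the plane.
The resultant acts 2.15 + 0.293492 = 2.44349 m (along the plate) below the hinge at the top edge, so the moment about the hinge is M = F × 2.44349 = 156.56 × 2.44349 = 382.553 kN·m.

M ≈ 382.6 kN·m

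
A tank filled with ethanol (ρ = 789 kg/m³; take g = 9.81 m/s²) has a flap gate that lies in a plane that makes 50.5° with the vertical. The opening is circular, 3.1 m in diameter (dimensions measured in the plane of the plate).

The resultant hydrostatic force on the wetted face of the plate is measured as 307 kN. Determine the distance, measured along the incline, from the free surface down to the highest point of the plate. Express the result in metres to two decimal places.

y_top ≈ 6.71 m

γ = ρg = 789 × 9.81 / 1000 = 7.74009 kN/m³.
A = π(1.55)² = 7.54768 m².
From F = γ·h_c·A, the centroid depth is h_c = 307/(7.74009 × 7.54768) = 5.25507 m.
The plate makes 50.5° with the vertical, i.e. θ = 90° − 50.5° = 39.5° to the horizontal. Measuring y along the incline from the free-surface line, vertical depth h = y·sinθ with sinθ = 0.636078.
Along the incline, y_c = h_c/sinθ = 5.25507/0.636078 = 8.26168 m.
The centroid is at the centre, 1.55 m below the top of the plate, so the highest point sits at y_top = 8.26168 − 1.55 = 6.71168 m along the incline.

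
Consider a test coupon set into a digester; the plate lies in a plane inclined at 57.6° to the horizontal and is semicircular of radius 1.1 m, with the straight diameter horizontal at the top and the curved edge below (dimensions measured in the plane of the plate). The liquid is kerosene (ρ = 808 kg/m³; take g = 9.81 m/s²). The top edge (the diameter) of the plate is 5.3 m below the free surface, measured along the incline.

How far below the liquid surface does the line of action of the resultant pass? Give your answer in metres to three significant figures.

γ = ρg = 808 × 9.81 / 1000 = 7.92648 kN/m³.
Let θ = 57.6° be the plate's angle to the horizontal; measure y along the incline from where the plane meets the free surface. Vertical depth h = y·sinθ with sinθ = 0.844328.
The centroid of a semicircle lies 4r/(3π) = 0.466854 m from the diameter, here below the top edge, so y_c = 5.3 + 0.466854 = 5.76685 m and h_c = 5.76685 × 0.844328 = 4.86911 m.
A = πr²/2 = π × 1.1²/2 = 1.90066 m².
Resultant F = γ·h_c·A = 7.92648 × 4.86911 × 1.90066 = 73.3558 kN.
I_c = (π/8 − 8/(9π))·r⁴ = 0.109757 × 1.1⁴ = 0.160695 m⁴.
Centre of pressure: y_p = y_c + I_c/(y_c·A) = 5.76685 + 0.160695/(5.76685 × 1.90066) = 5.76685 + 0.0146609 = 5.78151 m along the plane.
Vertically, h_p = y_p·sinθ = 5.78151 × 0.844328 = 4.88149 m.

h_p = 4.88 m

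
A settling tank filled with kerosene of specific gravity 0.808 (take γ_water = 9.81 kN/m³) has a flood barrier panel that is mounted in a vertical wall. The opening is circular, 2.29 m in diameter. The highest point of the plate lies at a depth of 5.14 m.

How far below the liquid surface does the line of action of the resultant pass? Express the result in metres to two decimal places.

h_p = 6.34 m

γ = 0.808 × 9.81 = 7.92648 kN/m³.
The centroid is at the centre, 1.145 m below the top of the plate, so the centroid depth is h_c = 5.14 + 1.145 = 6.285 m.
A = π(1.145)² = 4.11871 m².
Resultant F = γ·h_c·A = 7.92648 × 6.285 × 4.11871 = 205.186 kN.
I_c = πr⁴/4 = π × 1.145⁴/4 = 1.34993 m⁴.
Centre of pressure: y_p = y_c + I_c/(y_c·A) = 6.285 + 1.34993/(6.285 × 4.11871) = 6.285 + 0.0521489 = 6.33715 m along the plane.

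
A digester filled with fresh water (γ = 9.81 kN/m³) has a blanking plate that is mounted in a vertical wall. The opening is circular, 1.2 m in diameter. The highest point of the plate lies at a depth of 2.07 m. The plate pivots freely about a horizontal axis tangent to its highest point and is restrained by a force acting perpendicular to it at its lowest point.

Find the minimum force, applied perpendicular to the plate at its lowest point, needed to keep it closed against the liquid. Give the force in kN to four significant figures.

γ = 9.81 kN/m³.
The centroid is at the centre, 0.6 m below the top of the plate, so the centroid depth is h_c = 2.07 + 0.6 = 2.67 m.
A = π(0.6)² = 1.13097 m².
Resultant F = γ·h_c·A = 9.81 × 2.67 × 1.13097 = 29.6232 kN.
I_c = πr⁴/4 = π × 0.6⁴/4 = 0.101788 m⁴.
Centre of pressure: y_p = y_c + I_c/(y_c·A) = 2.67 + 0.101788/(2.67 × 1.13097) = 2.67 + 0.0337081 = 2.70371 m along the plane.
The resultant acts 0.6 + 0.0337081 = 0.633708 m (along the plate) below the hinge at the top edge, so the moment about the hinge is M = F × 0.633708 = 29.6232 × 0.633708 = 18.7725 kN·m.
A normal force at the bottom, 1.2 m from the hinge, must supply this moment: P = 18.7725/1.2 = 15.6438 kN.

P ≈ 15.64 kN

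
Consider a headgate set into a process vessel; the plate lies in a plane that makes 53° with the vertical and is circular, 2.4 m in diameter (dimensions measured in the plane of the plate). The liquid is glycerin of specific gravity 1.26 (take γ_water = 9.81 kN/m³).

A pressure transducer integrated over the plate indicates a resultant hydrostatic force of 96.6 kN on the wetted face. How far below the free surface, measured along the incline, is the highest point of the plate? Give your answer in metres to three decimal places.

y_top ≈ 1.671 m

γ = 1.26 × 9.81 = 12.3606 kN/m³.
A = π(1.2)² = 4.52389 m².
From F = γ·h_c·A, the centroid depth is h_c = 96.6/(12.3606 × 4.52389) = 1.72753 m.
The plate makes 53° with the vertical, i.e. θ = 90° − 53° = 37° to the horizontal. Measuring y along the incline from the free-surface line, vertical depth h = y·sinθ with sinθ = 0.601815.
Along the incline, y_c = h_c/sinθ = 1.72753/0.601815 = 2.87053 m.
The centroid is at the centre, 1.2 m below the top of the plate, so the highest point sits at y_top = 2.87053 − 1.2 = 1.67053 m along the incline.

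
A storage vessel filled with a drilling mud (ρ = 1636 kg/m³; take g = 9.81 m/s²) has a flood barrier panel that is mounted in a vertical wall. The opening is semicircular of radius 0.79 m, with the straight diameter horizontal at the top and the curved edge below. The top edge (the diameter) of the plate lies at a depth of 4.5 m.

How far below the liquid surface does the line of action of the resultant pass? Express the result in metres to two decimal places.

γ = ρg = 1636 × 9.81 / 1000 = 16.04916 kN/m³.
The centroid of a semicircle lies 4r/(3π) = 0.335286 m from the diameter, here below the top edge, so the centroid depth is h_c = 4.5 + 0.335286 = 4.83529 m.
A = πr²/2 = π × 0.79²/2 = 0.980334 m².
Resultant F = γ·h_c·A = 16.04916 × 4.83529 × 0.980334 = 76.0762 kN.
I_c = (π/8 − 8/(9π))·r⁴ = 0.109757 × 0.79⁴ = 0.0427504 m⁴.
Centre of pressure: y_p = y_c + I_c/(y_c·A) = 4.83529 + 0.0427504/(4.83529 × 0.980334) = 4.83529 + 0.00901869 = 4.84431 m along the plane.

h_p = 4.84 m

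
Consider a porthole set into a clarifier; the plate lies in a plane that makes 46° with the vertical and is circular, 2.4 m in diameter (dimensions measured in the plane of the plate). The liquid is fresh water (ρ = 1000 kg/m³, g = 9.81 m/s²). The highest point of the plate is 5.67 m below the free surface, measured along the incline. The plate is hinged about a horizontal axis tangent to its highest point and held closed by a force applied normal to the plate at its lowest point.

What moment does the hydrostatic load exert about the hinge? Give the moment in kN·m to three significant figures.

γ = ρg = 1000 × 9.81 = 9810 N/m³ = 9.81 kN/m³.
The plate makes 46° with the vertical, i.e. θ = 90° − 46° = 44° to the horizontal. Measuring y along the incline from the free-surface line, vertical depth h = y·sinθ with sinθ = 0.694658.
The centroid is at the centre, 1.2 m below the top of the plate, so y_c = 5.67 + 1.2 = 6.87 m and h_c = 6.87 × 0.694658 = 4.7723 m.
A = π(1.2)² = 4.52389 m².
Resultant F = γ·h_c·A = 9.81 × 4.7723 × 4.52389 = 211.792 kN.
I_c = πr⁴/4 = π × 1.2⁴/4 = 1.6286 m⁴.
Centre of pressure: y_p = y_c + I_c/(y_c·A) = 6.87 + 1.6286/(6.87 × 4.52389) = 6.87 + 0.0524017 = 6.9224 m along the plane.
The resultant acts 1.2 + 0.0524017 = 1.2524 m (along the plate) below the hinge at the top edge, so the moment about the hinge is M = F × 1.2524 = 211.792 × 1.2524 = 265.248 kN·m.

M ≈ 265 kN·m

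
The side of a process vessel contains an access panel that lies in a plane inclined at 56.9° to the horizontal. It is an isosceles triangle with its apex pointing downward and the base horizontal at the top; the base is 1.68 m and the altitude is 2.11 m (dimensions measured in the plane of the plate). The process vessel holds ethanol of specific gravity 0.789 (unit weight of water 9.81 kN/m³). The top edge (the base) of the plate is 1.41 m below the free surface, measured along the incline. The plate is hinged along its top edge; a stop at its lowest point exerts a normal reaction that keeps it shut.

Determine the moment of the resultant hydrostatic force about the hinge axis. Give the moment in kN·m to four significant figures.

γ = 0.789 × 9.81 = 7.74009 kN/m³.
Let θ = 56.9° be the plate's angle to the horizontal; measure y along the incline from where the plane meets the free surface. Vertical depth h = y·sinθ with sinθ = 0.837719.
With the apex down, the centroid sits h/3 = 2.11/3 = 0.703333 m below the base (the top edge), so y_c = 1.41 + 0.703333 = 2.11333 m and h_c = 2.11333 × 0.837719 = 1.77038 m.
A = ½ × 1.68 × 2.11 = 1.7724 m².
Resultant F = γ·h_c·A = 7.74009 × 1.77038 × 1.7724 = 24.287 kN.
I_c = b·h³/36 = 1.68 × 2.11³/36 = 0.438383 m⁴.
Centre of pressure: y_p = y_c + I_c/(y_c·A) = 2.11333 + 0.438383/(2.11333 × 1.7724) = 2.11333 + 0.117037 = 2.23037 m along the plane.
The resultant acts 0.703333 + 0.117037 = 0.82037 m (along the plate) below the hinge at the top edge, so the moment about the hinge is M = F × 0.82037 = 24.287 × 0.82037 = 19.9243 kN·m.

M ≈ 19.92 kN·m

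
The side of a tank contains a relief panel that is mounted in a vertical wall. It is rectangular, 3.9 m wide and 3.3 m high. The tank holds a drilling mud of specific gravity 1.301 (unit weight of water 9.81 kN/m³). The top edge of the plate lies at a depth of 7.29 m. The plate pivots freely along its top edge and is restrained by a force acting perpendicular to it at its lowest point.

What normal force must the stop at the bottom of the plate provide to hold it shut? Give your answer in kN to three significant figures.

P ≈ 779 kN

γ = 1.301 × 9.81 = 12.76281 kN/m³.
The centroid lies 3.3/2 = 1.65 m below the top edge, so the centroid depth is h_c = 7.29 + 1.65 = 8.94 m.
A = 3.9 × 3.3 = 12.87 m².
Resultant F = γ·h_c·A = 12.76281 × 8.94 × 12.87 = 1468.46 kN.
I_c = b·h³/12 = 3.9 × 3.3³/12 = 11.6795 m⁴.
Centre of pressure: y_p = y_c + I_c/(y_c·A) = 8.94 + 11.6795/(8.94 × 12.87) = 8.94 + 0.10151 = 9.04151 m along the plane.
The resultant acts 1.65 + 0.10151 = 1.75151 m (along the plate) below the hinge at the top edge, so the moment about the hinge is M = F × 1.75151 = 1468.46 × 1.75151 = 2572.02 kN·m.
A normal force at the bottom, 3.3 m from the hinge, must supply this moment: P = 2572.02/3.3 = 779.4 kN.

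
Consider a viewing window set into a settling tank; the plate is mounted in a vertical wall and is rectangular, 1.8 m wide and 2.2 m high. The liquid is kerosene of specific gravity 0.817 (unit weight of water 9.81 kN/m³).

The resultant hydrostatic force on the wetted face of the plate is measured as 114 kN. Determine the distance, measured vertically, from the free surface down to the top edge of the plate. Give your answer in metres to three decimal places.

d_top ≈ 2.492 m

γ = 0.817 × 9.81 = 8.01477 kN/m³.
A = 1.8 × 2.2 = 3.96 m².
From F = γ·h_c·A, the centroid depth is h_c = 114/(8.01477 × 3.96) = 3.59185 m.
The centroid lies 2.2/2 = 1.1 m below the top edge, so the top edge sits at h_top = 3.59185 − 1.1 = 2.49185 m below the surface.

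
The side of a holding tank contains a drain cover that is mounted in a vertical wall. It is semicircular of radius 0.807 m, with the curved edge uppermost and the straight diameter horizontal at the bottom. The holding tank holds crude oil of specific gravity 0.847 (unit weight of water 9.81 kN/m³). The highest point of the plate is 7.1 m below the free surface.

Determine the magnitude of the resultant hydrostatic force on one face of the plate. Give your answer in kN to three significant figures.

F ≈ 64.3 kN

γ = 0.847 × 9.81 = 8.30907 kN/m³.
The centroid lies 4r/(3π) = 0.342501 m above the diameter, so r − 4r/(3π) = 0.807 − 0.342501 = 0.464499 m below the topmost point, so the centroid depth is h_c = 7.1 + 0.464499 = 7.5645 m.
A = πr²/2 = π × 0.807²/2 = 1.02298 m².
Resultant F = γ·h_c·A = 8.30907 × 7.5645 × 1.02298 = 64.2983 kN.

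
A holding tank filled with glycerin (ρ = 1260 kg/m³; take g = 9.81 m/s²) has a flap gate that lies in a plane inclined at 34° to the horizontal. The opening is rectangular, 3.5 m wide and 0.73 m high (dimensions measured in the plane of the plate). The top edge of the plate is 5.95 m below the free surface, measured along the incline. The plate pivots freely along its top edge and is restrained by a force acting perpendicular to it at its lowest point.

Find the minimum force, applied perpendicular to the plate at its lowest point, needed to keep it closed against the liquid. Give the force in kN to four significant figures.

γ = ρg = 1260 × 9.81 / 1000 = 12.3606 kN/m³.
Let θ = 34° be the plate's angle to the horizontal; measure y along the incline from where the plane meets the free surface. Vertical depth h = y·sinθ with sinθ = 0.559193.
The centroid lies 0.73/2 = 0.365 m below the top edge, so y_c = 5.95 + 0.365 = 6.315 m and h_c = 6.315 × 0.559193 = 3.5313 m.
A = 3.5 × 0.73 = 2.555 m².
Resultant F = γ·h_c·A = 12.3606 × 3.5313 × 2.555 = 111.523 kN.
I_c = b·h³/12 = 3.5 × 0.73³/12 = 0.113463 m⁴.
Centre of pressure: y_p = y_c + I_c/(y_c·A) = 6.315 + 0.113463/(6.315 × 2.555) = 6.315 + 0.00703218 = 6.32203 m along the plane.
The resultant acts 0.365 + 0.00703218 = 0.372032 m (along the plate) below the hinge at the top edge, so the moment about the hinge is M = F × 0.372032 = 111.523 × 0.372032 = 41.4901 kN·m.
A normal force at the bottom, 0.73 m from the hinge, must supply this moment: P = 41.4901/0.73 = 56.8358 kN.

P ≈ 56.84 kN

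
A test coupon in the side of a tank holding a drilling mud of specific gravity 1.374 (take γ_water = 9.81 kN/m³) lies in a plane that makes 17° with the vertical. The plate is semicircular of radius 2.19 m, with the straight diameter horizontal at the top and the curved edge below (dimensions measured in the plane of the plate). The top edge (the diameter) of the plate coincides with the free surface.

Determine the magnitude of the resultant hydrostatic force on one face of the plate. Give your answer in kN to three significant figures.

F ≈ 90.3 kN

γ = 1.374 × 9.81 = 13.47894 kN/m³.
The plate makes 17° with the vertical, i.e. θ = 90° − 17° = 73° to the horizontal. Measuring y along the incline from the free-surface line, vertical depth h = y·sinθ with sinθ = 0.956305.
The centroid of a semicircle lies 4r/(3π) = 0.929465 m from the diameter, here below the top edge, so y_c = 0.929465 m and h_c = 0.929465 × 0.956305 = 0.888852 m.
A = πr²/2 = π × 2.19²/2 = 7.5337 m².
Resultant F = γ·h_c·A = 13.47894 × 0.888852 × 7.5337 = 90.2596 kN.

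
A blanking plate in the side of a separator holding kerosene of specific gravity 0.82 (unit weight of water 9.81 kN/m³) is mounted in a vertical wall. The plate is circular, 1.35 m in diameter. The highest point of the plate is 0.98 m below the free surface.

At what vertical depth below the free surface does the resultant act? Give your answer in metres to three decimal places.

h_p = 1.724 m

γ = 0.82 × 9.81 = 8.0442 kN/m³.
The centroid is at the centre, 0.675 m below the top of the plate, so the centroid depth is h_c = 0.98 + 0.675 = 1.655 m.
A = π(0.675)² = 1.43139 m².
Resultant F = γ·h_c·A = 8.0442 × 1.655 × 1.43139 = 19.0563 kN.
I_c = πr⁴/4 = π × 0.675⁴/4 = 0.163044 m⁴.
Centre of pressure: y_p = y_c + I_c/(y_c·A) = 1.655 + 0.163044/(1.655 × 1.43139) = 1.655 + 0.0688254 = 1.72383 m along the plane.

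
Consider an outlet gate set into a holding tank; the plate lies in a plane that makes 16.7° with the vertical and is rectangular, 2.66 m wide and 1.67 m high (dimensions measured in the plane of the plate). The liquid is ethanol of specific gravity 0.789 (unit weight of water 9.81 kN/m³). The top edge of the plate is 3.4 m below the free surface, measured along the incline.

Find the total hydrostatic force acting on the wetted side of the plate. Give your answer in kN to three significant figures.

F ≈ 139 kN

γ = 0.789 × 9.81 = 7.74009 kN/m³.
The plate makes 16.7° with the vertical, i.e. θ = 90° − 16.7° = 73.3° to the horizontal. Measuring y along the incline from the free-surface line, vertical depth h = y·sinθ with sinθ = 0.957822.
The centroid lies 1.67/2 = 0.835 m below the top edge, so y_c = 3.4 + 0.835 = 4.235 m and h_c = 4.235 × 0.957822 = 4.05638 m.
A = 2.66 × 1.67 = 4.4422 m².
Resultant F = γ·h_c·A = 7.74009 × 4.05638 × 4.4422 = 139.471 kN.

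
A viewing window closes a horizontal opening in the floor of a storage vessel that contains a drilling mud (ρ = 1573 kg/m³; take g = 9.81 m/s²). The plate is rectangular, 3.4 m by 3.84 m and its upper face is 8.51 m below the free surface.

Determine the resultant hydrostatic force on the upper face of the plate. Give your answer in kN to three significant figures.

F ≈ 1710 kN

γ = ρg = 1573 × 9.81 / 1000 = 15.43113 kN/m³.
The plate is horizontal, so pressure is uniform at p = γ·h = 15.43113 × 8.51 = 131.319 kN/m².
A = 3.4 × 3.84 = 13.056 m².
F = p·A = 131.319 × 13.056 = 1714.5 kN.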